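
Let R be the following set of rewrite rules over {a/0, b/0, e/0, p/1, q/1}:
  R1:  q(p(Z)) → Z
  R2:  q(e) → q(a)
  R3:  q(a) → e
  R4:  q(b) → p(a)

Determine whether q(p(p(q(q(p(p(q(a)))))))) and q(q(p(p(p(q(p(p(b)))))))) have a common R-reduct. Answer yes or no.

no — NF(t₁) = p(e), NF(t₂) = p(p(b))

Reduce t₁ = q(p(p(q(q(p(p(q(a)))))))):
1. q(p(p(q(q(p(p(q(a))))))))  →  p(q(q(p(p(q(a))))))   [R1 at ε]
2. p(q(q(p(p(q(a))))))  →  p(q(p(q(a))))   [R1 at 1.1]
3. p(q(p(q(a))))  →  p(q(a))   [R1 at 1]
4. p(q(a))  →  p(e)   [R3 at 1]

Reduce t₂ = q(q(p(p(p(q(p(p(b)))))))):
1. q(q(p(p(p(q(p(p(b))))))))  →  q(p(p(q(p(p(b))))))   [R1 at 1]
2. q(p(p(q(p(p(b))))))  →  p(q(p(p(b))))   [R1 at ε]
3. p(q(p(p(b))))  →  p(p(b))   [R1 at 1]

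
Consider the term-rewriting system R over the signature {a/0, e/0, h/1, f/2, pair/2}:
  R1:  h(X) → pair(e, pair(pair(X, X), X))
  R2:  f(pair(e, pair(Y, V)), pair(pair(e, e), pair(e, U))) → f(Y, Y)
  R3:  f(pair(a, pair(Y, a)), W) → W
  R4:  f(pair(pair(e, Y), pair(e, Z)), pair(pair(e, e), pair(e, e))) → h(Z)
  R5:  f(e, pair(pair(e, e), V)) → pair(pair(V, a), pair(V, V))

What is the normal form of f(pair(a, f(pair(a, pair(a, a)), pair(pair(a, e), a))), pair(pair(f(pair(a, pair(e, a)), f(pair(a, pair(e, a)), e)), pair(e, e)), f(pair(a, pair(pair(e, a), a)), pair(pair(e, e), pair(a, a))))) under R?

pair(pair(e, pair(e, e)), pair(pair(e, e), pair(a, a)))

1. f(pair(a, f(pair(a, pair(a, a)), pair(pair(a, e), a))), pair(pair(f(pair(a, pair(e, a)), f(pair(a, pair(e, a)), e)), pair(e, e)), f(pair(a, pair(pair(e, a), a)), pair(pair(e, e), pair(a, a)))))  →  f(pair(a, pair(pair(a, e), a)), pair(pair(f(pair(a, pair(e, a)), f(pair(a, pair(e, a)), e)), pair(e, e)), f(pair(a, pair(pair(e, a), a)), pair(pair(e, e), pair(a, a)))))   [R3 at 1.2]
2. f(pair(a, pair(pair(a, e), a)), pair(pair(f(pair(a, pair(e, a)), f(pair(a, pair(e, a)), e)), pair(e, e)), f(pair(a, pair(pair(e, a), a)), pair(pair(e, e), pair(a, a)))))  →  pair(pair(f(pair(a, pair(e, a)), f(pair(a, pair(e, a)), e)), pair(e, e)), f(pair(a, pair(pair(e, a), a)), pair(pair(e, e), pair(a, a))))   [R3 at ε]
3. pair(pair(f(pair(a, pair(e, a)), f(pair(a, pair(e, a)), e)), pair(e, e)), f(pair(a, pair(pair(e, a), a)), pair(pair(e, e), pair(a, a))))  →  pair(pair(f(pair(a, pair(e, a)), e), pair(e, e)), f(pair(a, pair(pair(e, a), a)), pair(pair(e, e), pair(a, a))))   [R3 at 1.1]
4. pair(pair(f(pair(a, pair(e, a)), e), pair(e, e)), f(pair(a, pair(pair(e, a), a)), pair(pair(e, e), pair(a, a))))  →  pair(pair(e, pair(e, e)), f(pair(a, pair(pair(e, a), a)), pair(pair(e, e), pair(a, a))))   [R3 at 1.1]
5. pair(pair(e, pair(e, e)), f(pair(a, pair(pair(e, a), a)), pair(pair(e, e), pair(a, a))))  →  pair(pair(e, pair(e, e)), pair(pair(e, e), pair(a, a)))   [R3 at 2]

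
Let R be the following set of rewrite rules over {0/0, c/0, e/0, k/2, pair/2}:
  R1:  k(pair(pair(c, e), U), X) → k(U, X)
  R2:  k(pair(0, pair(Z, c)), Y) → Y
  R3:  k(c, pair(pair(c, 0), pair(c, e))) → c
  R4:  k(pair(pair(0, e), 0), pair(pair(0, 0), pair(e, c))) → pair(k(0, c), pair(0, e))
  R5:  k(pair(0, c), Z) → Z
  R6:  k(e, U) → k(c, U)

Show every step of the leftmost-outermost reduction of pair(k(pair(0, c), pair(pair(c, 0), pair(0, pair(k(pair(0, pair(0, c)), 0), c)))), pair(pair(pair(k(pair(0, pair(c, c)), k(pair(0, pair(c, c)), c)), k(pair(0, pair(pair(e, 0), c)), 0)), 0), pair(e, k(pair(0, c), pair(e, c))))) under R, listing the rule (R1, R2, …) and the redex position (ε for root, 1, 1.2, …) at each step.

pair(pair(pair(c, 0), pair(0, pair(0, c))), pair(pair(pair(c, 0), 0), pair(e, pair(e, c))))

1. pair(k(pair(0, c), pair(pair(c, 0), pair(0, pair(k(pair(0, pair(0, c)), 0), c)))), pair(pair(pair(k(pair(0, pair(c, c)), k(pair(0, pair(c, c)), c)), k(pair(0, pair(pair(e, 0), c)), 0)), 0), pair(e, k(pair(0, c), pair(e, c)))))  →  pair(pair(pair(c, 0), pair(0, pair(k(pair(0, pair(0, c)), 0), c))), pair(pair(pair(k(pair(0, pair(c, c)), k(pair(0, pair(c, c)), c)), k(pair(0, pair(pair(e, 0), c)), 0)), 0), pair(e, k(pair(0, c), pair(e, c)))))   [R5 at 1]
2. pair(pair(pair(c, 0), pair(0, pair(k(pair(0, pair(0, c)), 0), c))), pair(pair(pair(k(pair(0, pair(c, c)), k(pair(0, pair(c, c)), c)), k(pair(0, pair(pair(e, 0), c)), 0)), 0), pair(e, k(pair(0, c), pair(e, c)))))  →  pair(pair(pair(c, 0), pair(0, pair(0, c))), pair(pair(pair(k(pair(0, pair(c, c)), k(pair(0, pair(c, c)), c)), k(pair(0, pair(pair(e, 0), c)), 0)), 0), pair(e, k(pair(0, c), pair(e, c)))))   [R2 at 1.2.2.1]
3. pair(pair(pair(c, 0), pair(0, pair(0, c))), pair(pair(pair(k(pair(0, pair(c, c)), k(pair(0, pair(c, c)), c)), k(pair(0, pair(pair(e, 0), c)), 0)), 0), pair(e, k(pair(0, c), pair(e, c)))))  →  pair(pair(pair(c, 0), pair(0, pair(0, c))), pair(pair(pair(k(pair(0, pair(c, c)), c), k(pair(0, pair(pair(e, 0), c)), 0)), 0), pair(e, k(pair(0, c), pair(e, c)))))   [R2 at 2.1.1.1]
4. pair(pair(pair(c, 0), pair(0, pair(0, c))), pair(pair(pair(k(pair(0, pair(c, c)), c), k(pair(0, pair(pair(e, 0), c)), 0)), 0), pair(e, k(pair(0, c), pair(e, c)))))  →  pair(pair(pair(c, 0), pair(0, pair(0, c))), pair(pair(pair(c, k(pair(0, pair(pair(e, 0), c)), 0)), 0), pair(e, k(pair(0, c), pair(e, c)))))   [R2 at 2.1.1.1]
5. pair(pair(pair(c, 0), pair(0, pair(0, c))), pair(pair(pair(c, k(pair(0, pair(pair(e, 0), c)), 0)), 0), pair(e, k(pair(0, c), pair(e, c)))))  →  pair(pair(pair(c, 0), pair(0, pair(0, c))), pair(pair(pair(c, 0), 0), pair(e, k(pair(0, c), pair(e, c)))))   [R2 at 2.1.1.2]
6. pair(pair(pair(c, 0), pair(0, pair(0, c))), pair(pair(pair(c, 0), 0), pair(e, k(pair(0, c), pair(e, c)))))  →  pair(pair(pair(c, 0), pair(0, pair(0, c))), pair(pair(pair(c, 0), 0), pair(e, pair(e, c))))   [R5 at 2.2.2]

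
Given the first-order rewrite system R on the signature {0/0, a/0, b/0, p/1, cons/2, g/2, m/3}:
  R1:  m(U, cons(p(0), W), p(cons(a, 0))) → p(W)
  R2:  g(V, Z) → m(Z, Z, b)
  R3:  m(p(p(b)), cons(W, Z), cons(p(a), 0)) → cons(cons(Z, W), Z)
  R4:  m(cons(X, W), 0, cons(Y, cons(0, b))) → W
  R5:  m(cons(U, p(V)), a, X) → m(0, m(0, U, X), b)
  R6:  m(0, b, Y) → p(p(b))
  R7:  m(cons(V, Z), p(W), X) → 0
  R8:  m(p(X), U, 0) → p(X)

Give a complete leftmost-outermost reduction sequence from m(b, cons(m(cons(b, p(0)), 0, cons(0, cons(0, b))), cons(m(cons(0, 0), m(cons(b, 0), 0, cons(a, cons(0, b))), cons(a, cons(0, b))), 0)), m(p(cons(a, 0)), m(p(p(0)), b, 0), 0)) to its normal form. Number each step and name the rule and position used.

1. m(b, cons(m(cons(b, p(0)), 0, cons(0, cons(0, b))), cons(m(cons(0, 0), m(cons(b, 0), 0, cons(a, cons(0, b))), cons(a, cons(0, b))), 0)), m(p(cons(a, 0)), m(p(p(0)), b, 0), 0))  →  m(b, cons(p(0), cons(m(cons(0, 0), m(cons(b, 0), 0, cons(a, cons(0, b))), cons(a, cons(0, b))), 0)), m(p(cons(a, 0)), m(p(p(0)), b, 0), 0))   [R4 at 2.1]
2. m(b, cons(p(0), cons(m(cons(0, 0), m(cons(b, 0), 0, cons(a, cons(0, b))), cons(a, cons(0, b))), 0)), m(p(cons(a, 0)), m(p(p(0)), b, 0), 0))  →  m(b, cons(p(0), cons(m(cons(0, 0), 0, cons(a, cons(0, b))), 0)), m(p(cons(a, 0)), m(p(p(0)), b, 0), 0))   [R4 at 2.2.1.2]
3. m(b, cons(p(0), cons(m(cons(0, 0), 0, cons(a, cons(0, b))), 0)), m(p(cons(a, 0)), m(p(p(0)), b, 0), 0))  →  m(b, cons(p(0), cons(0, 0)), m(p(cons(a, 0)), m(p(p(0)), b, 0), 0))   [R4 at 2.2.1]
4. m(b, cons(p(0), cons(0, 0)), m(p(cons(a, 0)), m(p(p(0)), b, 0), 0))  →  m(b, cons(p(0), cons(0, 0)), p(cons(a, 0)))   [R8 at 3]
5. m(b, cons(p(0), cons(0, 0)), p(cons(a, 0)))  →  p(cons(0, 0))   [R1 at ε]

p(cons(0, 0))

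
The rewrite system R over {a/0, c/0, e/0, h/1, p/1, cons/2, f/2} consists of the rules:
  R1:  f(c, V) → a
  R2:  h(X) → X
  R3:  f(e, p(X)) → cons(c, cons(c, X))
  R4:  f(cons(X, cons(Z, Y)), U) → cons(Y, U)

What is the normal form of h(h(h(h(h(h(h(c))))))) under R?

c

1. h(h(h(h(h(h(h(c)))))))  →  h(h(h(h(h(h(c))))))   [R2 at ε]
2. h(h(h(h(h(h(c))))))  →  h(h(h(h(h(c)))))   [R2 at ε]
3. h(h(h(h(h(c)))))  →  h(h(h(h(c))))   [R2 at ε]
4. h(h(h(h(c))))  →  h(h(h(c)))   [R2 at ε]
5. h(h(h(c)))  →  h(h(c))   [R2 at ε]
6. h(h(c))  →  h(c)   [R2 at ε]
7. h(c)  →  c   [R2 at ε]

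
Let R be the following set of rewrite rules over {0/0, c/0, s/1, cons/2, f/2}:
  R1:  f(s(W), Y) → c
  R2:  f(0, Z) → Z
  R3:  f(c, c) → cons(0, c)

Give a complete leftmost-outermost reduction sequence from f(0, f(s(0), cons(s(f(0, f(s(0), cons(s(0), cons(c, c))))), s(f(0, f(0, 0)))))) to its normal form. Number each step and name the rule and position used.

c

1. f(0, f(s(0), cons(s(f(0, f(s(0), cons(s(0), cons(c, c))))), s(f(0, f(0, 0))))))  →  f(s(0), cons(s(f(0, f(s(0), cons(s(0), cons(c, c))))), s(f(0, f(0, 0)))))   [R2 at ε]
2. f(s(0), cons(s(f(0, f(s(0), cons(s(0), cons(c, c))))), s(f(0, f(0, 0)))))  →  c   [R1 at ε]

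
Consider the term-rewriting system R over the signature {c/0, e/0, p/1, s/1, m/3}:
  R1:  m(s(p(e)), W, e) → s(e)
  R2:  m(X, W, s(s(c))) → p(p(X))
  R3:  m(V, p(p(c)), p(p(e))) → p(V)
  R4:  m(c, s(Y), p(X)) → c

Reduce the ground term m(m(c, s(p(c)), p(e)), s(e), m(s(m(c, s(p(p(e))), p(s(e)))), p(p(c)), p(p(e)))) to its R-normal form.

1. m(m(c, s(p(c)), p(e)), s(e), m(s(m(c, s(p(p(e))), p(s(e)))), p(p(c)), p(p(e))))  →  m(c, s(e), m(s(m(c, s(p(p(e))), p(s(e)))), p(p(c)), p(p(e))))   [R4 at 1]
2. m(c, s(e), m(s(m(c, s(p(p(e))), p(s(e)))), p(p(c)), p(p(e))))  →  m(c, s(e), p(s(m(c, s(p(p(e))), p(s(e))))))   [R3 at 3]
3. m(c, s(e), p(s(m(c, s(p(p(e))), p(s(e))))))  →  c   [R4 at ε]

c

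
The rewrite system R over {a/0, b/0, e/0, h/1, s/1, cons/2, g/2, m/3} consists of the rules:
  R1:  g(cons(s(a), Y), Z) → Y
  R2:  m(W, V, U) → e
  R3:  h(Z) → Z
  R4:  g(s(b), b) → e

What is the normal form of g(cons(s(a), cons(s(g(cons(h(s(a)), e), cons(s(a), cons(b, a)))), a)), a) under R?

cons(s(e), a)

1. g(cons(s(a), cons(s(g(cons(h(s(a)), e), cons(s(a), cons(b, a)))), a)), a)  →  cons(s(g(cons(h(s(a)), e), cons(s(a), cons(b, a)))), a)   [R1 at ε]
2. cons(s(g(cons(h(s(a)), e), cons(s(a), cons(b, a)))), a)  →  cons(s(g(cons(s(a), e), cons(s(a), cons(b, a)))), a)   [R3 at 1.1.1.1]
3. cons(s(g(cons(s(a), e), cons(s(a), cons(b, a)))), a)  →  cons(s(e), a)   [R1 at 1.1]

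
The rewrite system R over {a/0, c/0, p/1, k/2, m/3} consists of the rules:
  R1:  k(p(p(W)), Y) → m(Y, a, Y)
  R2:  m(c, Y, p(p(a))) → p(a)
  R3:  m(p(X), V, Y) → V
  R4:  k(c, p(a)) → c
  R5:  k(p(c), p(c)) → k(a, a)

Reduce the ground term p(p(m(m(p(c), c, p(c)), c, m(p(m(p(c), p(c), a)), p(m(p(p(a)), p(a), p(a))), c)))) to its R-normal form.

1. p(p(m(m(p(c), c, p(c)), c, m(p(m(p(c), p(c), a)), p(m(p(p(a)), p(a), p(a))), c))))  →  p(p(m(c, c, m(p(m(p(c), p(c), a)), p(m(p(p(a)), p(a), p(a))), c))))   [R3 at 1.1.1]
2. p(p(m(c, c, m(p(m(p(c), p(c), a)), p(m(p(p(a)), p(a), p(a))), c))))  →  p(p(m(c, c, p(m(p(p(a)), p(a), p(a))))))   [R3 at 1.1.3]
3. p(p(m(c, c, p(m(p(p(a)), p(a), p(a))))))  →  p(p(m(c, c, p(p(a)))))   [R3 at 1.1.3.1]
4. p(p(m(c, c, p(p(a)))))  →  p(p(p(a)))   [R2 at 1.1]

p(p(p(a)))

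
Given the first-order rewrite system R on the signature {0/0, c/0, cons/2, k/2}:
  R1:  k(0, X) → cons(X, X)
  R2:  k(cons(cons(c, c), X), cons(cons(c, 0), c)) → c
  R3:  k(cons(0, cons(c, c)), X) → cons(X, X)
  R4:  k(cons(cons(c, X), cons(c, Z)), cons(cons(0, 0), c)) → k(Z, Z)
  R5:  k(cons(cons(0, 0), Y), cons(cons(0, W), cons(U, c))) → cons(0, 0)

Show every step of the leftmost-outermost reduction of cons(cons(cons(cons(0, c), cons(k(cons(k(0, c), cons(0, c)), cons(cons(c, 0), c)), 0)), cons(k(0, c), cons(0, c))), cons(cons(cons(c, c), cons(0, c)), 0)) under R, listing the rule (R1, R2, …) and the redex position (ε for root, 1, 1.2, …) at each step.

1. cons(cons(cons(cons(0, c), cons(k(cons(k(0, c), cons(0, c)), cons(cons(c, 0), c)), 0)), cons(k(0, c), cons(0, c))), cons(cons(cons(c, c), cons(0, c)), 0))  →  cons(cons(cons(cons(0, c), cons(k(cons(cons(c, c), cons(0, c)), cons(cons(c, 0), c)), 0)), cons(k(0, c), cons(0, c))), cons(cons(cons(c, c), cons(0, c)), 0))   [R1 at 1.1.2.1.1.1]
2. cons(cons(cons(cons(0, c), cons(k(cons(cons(c, c), cons(0, c)), cons(cons(c, 0), c)), 0)), cons(k(0, c), cons(0, c))), cons(cons(cons(c, c), cons(0, c)), 0))  →  cons(cons(cons(cons(0, c), cons(c, 0)), cons(k(0, c), cons(0, c))), cons(cons(cons(c, c), cons(0, c)), 0))   [R2 at 1.1.2.1]
3. cons(cons(cons(cons(0, c), cons(c, 0)), cons(k(0, c), cons(0, c))), cons(cons(cons(c, c), cons(0, c)), 0))  →  cons(cons(cons(cons(0, c), cons(c, 0)), cons(cons(c, c), cons(0, c))), cons(cons(cons(c, c), cons(0, c)), 0))   [R1 at 1.2.1]

cons(cons(cons(cons(0, c), cons(c, 0)), cons(cons(c, c), cons(0, c))), cons(cons(cons(c, c), cons(0, c)), 0))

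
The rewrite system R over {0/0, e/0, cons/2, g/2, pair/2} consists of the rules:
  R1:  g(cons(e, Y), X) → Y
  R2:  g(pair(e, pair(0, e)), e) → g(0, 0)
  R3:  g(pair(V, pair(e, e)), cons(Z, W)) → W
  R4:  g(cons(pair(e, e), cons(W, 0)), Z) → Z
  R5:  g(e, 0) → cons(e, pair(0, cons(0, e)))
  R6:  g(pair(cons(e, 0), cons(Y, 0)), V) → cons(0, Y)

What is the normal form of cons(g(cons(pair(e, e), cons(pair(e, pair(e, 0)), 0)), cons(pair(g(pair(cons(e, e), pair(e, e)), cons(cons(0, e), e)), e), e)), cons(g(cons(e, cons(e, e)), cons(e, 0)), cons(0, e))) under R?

cons(cons(pair(e, e), e), cons(cons(e, e), cons(0, e)))

1. cons(g(cons(pair(e, e), cons(pair(e, pair(e, 0)), 0)), cons(pair(g(pair(cons(e, e), pair(e, e)), cons(cons(0, e), e)), e), e)), cons(g(cons(e, cons(e, e)), cons(e, 0)), cons(0, e)))  →  cons(cons(pair(g(pair(cons(e, e), pair(e, e)), cons(cons(0, e), e)), e), e), cons(g(cons(e, cons(e, e)), cons(e, 0)), cons(0, e)))   [R4 at 1]
2. cons(cons(pair(g(pair(cons(e, e), pair(e, e)), cons(cons(0, e), e)), e), e), cons(g(cons(e, cons(e, e)), cons(e, 0)), cons(0, e)))  →  cons(cons(pair(e, e), e), cons(g(cons(e, cons(e, e)), cons(e, 0)), cons(0, e)))   [R3 at 1.1.1]
3. cons(cons(pair(e, e), e), cons(g(cons(e, cons(e, e)), cons(e, 0)), cons(0, e)))  →  cons(cons(pair(e, e), e), cons(cons(e, e), cons(0, e)))   [R1 at 2.1]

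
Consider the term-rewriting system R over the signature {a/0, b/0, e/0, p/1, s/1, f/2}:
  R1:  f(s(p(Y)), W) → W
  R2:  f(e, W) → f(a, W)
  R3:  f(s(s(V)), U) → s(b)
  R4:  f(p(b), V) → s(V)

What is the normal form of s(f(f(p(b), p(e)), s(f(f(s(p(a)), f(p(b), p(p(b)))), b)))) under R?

s(s(b))

1. s(f(f(p(b), p(e)), s(f(f(s(p(a)), f(p(b), p(p(b)))), b))))  →  s(f(s(p(e)), s(f(f(s(p(a)), f(p(b), p(p(b)))), b))))   [R4 at 1.1]
2. s(f(s(p(e)), s(f(f(s(p(a)), f(p(b), p(p(b)))), b))))  →  s(s(f(f(s(p(a)), f(p(b), p(p(b)))), b)))   [R1 at 1]
3. s(s(f(f(s(p(a)), f(p(b), p(p(b)))), b)))  →  s(s(f(f(p(b), p(p(b))), b)))   [R1 at 1.1.1]
4. s(s(f(f(p(b), p(p(b))), b)))  →  s(s(f(s(p(p(b))), b)))   [R4 at 1.1.1]
5. s(s(f(s(p(p(b))), b)))  →  s(s(b))   [R1 at 1.1]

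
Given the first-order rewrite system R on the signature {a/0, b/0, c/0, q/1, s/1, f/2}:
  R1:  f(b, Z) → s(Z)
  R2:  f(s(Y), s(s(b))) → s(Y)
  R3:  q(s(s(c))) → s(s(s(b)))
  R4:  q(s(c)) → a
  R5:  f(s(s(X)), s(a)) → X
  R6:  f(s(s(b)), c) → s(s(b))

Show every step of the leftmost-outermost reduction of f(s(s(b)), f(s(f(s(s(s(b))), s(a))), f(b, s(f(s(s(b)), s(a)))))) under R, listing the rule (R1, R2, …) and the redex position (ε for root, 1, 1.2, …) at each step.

1. f(s(s(b)), f(s(f(s(s(s(b))), s(a))), f(b, s(f(s(s(b)), s(a))))))  →  f(s(s(b)), f(s(s(b)), f(b, s(f(s(s(b)), s(a))))))   [R5 at 2.1.1]
2. f(s(s(b)), f(s(s(b)), f(b, s(f(s(s(b)), s(a))))))  →  f(s(s(b)), f(s(s(b)), s(s(f(s(s(b)), s(a))))))   [R1 at 2.2]
3. f(s(s(b)), f(s(s(b)), s(s(f(s(s(b)), s(a))))))  →  f(s(s(b)), f(s(s(b)), s(s(b))))   [R5 at 2.2.1.1]
4. f(s(s(b)), f(s(s(b)), s(s(b))))  →  f(s(s(b)), s(s(b)))   [R2 at 2]
5. f(s(s(b)), s(s(b)))  →  s(s(b))   [R2 at ε]

s(s(b))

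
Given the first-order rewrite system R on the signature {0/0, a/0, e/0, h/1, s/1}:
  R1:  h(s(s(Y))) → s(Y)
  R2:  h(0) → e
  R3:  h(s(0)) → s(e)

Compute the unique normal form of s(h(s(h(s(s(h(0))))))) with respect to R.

1. s(h(s(h(s(s(h(0)))))))  →  s(h(s(s(h(0)))))   [R1 at 1.1.1]
2. s(h(s(s(h(0)))))  →  s(s(h(0)))   [R1 at 1]
3. s(s(h(0)))  →  s(s(e))   [R2 at 1.1]

s(s(e))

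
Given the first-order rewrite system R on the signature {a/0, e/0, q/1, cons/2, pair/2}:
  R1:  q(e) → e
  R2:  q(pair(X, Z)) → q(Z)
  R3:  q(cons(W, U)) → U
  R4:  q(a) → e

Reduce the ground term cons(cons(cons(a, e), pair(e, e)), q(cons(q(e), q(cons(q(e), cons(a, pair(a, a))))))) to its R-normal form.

1. cons(cons(cons(a, e), pair(e, e)), q(cons(q(e), q(cons(q(e), cons(a, pair(a, a)))))))  →  cons(cons(cons(a, e), pair(e, e)), q(cons(q(e), cons(a, pair(a, a)))))   [R3 at 2]
2. cons(cons(cons(a, e), pair(e, e)), q(cons(q(e), cons(a, pair(a, a)))))  →  cons(cons(cons(a, e), pair(e, e)), cons(a, pair(a, a)))   [R3 at 2]

cons(cons(cons(a, e), pair(e, e)), cons(a, pair(a, a)))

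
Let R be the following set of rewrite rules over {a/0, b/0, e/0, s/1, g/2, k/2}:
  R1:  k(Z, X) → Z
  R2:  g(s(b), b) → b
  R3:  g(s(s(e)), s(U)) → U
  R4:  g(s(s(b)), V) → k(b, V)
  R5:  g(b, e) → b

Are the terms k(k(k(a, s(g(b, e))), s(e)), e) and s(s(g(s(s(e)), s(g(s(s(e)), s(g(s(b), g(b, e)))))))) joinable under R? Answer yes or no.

no — NF(t₁) = a, NF(t₂) = s(s(b))

Reduce t₁ = k(k(k(a, s(g(b, e))), s(e)), e):
1. k(k(k(a, s(g(b, e))), s(e)), e)  →  k(k(a, s(g(b, e))), s(e))   [R1 at ε]
2. k(k(a, s(g(b, e))), s(e))  →  k(a, s(g(b, e)))   [R1 at ε]
3. k(a, s(g(b, e)))  →  a   [R1 at ε]

Reduce t₂ = s(s(g(s(s(e)), s(g(s(s(e)), s(g(s(b), g(b, e)))))))):
1. s(s(g(s(s(e)), s(g(s(s(e)), s(g(s(b), g(b, e))))))))  →  s(s(g(s(s(e)), s(g(s(b), g(b, e))))))   [R3 at 1.1]
2. s(s(g(s(s(e)), s(g(s(b), g(b, e))))))  →  s(s(g(s(b), g(b, e))))   [R3 at 1.1]
3. s(s(g(s(b), g(b, e))))  →  s(s(g(s(b), b)))   [R5 at 1.1.2]
4. s(s(g(s(b), b)))  →  s(s(b))   [R2 at 1.1]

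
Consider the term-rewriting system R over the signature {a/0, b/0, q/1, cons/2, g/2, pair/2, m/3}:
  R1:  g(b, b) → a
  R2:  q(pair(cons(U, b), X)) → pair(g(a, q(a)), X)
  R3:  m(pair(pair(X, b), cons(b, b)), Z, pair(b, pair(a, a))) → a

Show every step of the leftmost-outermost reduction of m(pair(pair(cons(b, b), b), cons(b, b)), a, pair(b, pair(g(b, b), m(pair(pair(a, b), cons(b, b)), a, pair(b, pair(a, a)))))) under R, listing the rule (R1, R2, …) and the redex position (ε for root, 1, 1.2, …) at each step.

1. m(pair(pair(cons(b, b), b), cons(b, b)), a, pair(b, pair(g(b, b), m(pair(pair(a, b), cons(b, b)), a, pair(b, pair(a, a))))))  →  m(pair(pair(cons(b, b), b), cons(b, b)), a, pair(b, pair(a, m(pair(pair(a, b), cons(b, b)), a, pair(b, pair(a, a))))))   [R1 at 3.2.1]
2. m(pair(pair(cons(b, b), b), cons(b, b)), a, pair(b, pair(a, m(pair(pair(a, b), cons(b, b)), a, pair(b, pair(a, a))))))  →  m(pair(pair(cons(b, b), b), cons(b, b)), a, pair(b, pair(a, a)))   [R3 at 3.2.2]
3. m(pair(pair(cons(b, b), b), cons(b, b)), a, pair(b, pair(a, a)))  →  a   [R3 at ε]

a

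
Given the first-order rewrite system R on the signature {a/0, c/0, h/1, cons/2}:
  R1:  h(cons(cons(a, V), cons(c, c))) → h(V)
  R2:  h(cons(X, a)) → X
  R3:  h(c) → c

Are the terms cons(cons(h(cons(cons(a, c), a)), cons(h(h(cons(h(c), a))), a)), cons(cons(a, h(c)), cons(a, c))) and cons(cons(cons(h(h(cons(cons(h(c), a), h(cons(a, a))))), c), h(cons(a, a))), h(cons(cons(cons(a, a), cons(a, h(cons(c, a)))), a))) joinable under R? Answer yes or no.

Reduce t₁ = cons(cons(h(cons(cons(a, c), a)), cons(h(h(cons(h(c), a))), a)), cons(cons(a, h(c)), cons(a, c))):
1. cons(cons(h(cons(cons(a, c), a)), cons(h(h(cons(h(c), a))), a)), cons(cons(a, h(c)), cons(a, c)))  →  cons(cons(cons(a, c), cons(h(h(cons(h(c), a))), a)), cons(cons(a, h(c)), cons(a, c)))   [R2 at 1.1]
2. cons(cons(cons(a, c), cons(h(h(cons(h(c), a))), a)), cons(cons(a, h(c)), cons(a, c)))  →  cons(cons(cons(a, c), cons(h(h(c)), a)), cons(cons(a, h(c)), cons(a, c)))   [R2 at 1.2.1.1]
3. cons(cons(cons(a, c), cons(h(h(c)), a)), cons(cons(a, h(c)), cons(a, c)))  →  cons(cons(cons(a, c), cons(h(c), a)), cons(cons(a, h(c)), cons(a, c)))   [R3 at 1.2.1.1]
4. cons(cons(cons(a, c), cons(h(c), a)), cons(cons(a, h(c)), cons(a, c)))  →  cons(cons(cons(a, c), cons(c, a)), cons(cons(a, h(c)), cons(a, c)))   [R3 at 1.2.1]
5. cons(cons(cons(a, c), cons(c, a)), cons(cons(a, h(c)), cons(a, c)))  →  cons(cons(cons(a, c), cons(c, a)), cons(cons(a, c), cons(a, c)))   [R3 at 2.1.2]

Reduce t₂ = cons(cons(cons(h(h(cons(cons(h(c), a), h(cons(a, a))))), c), h(cons(a, a))), h(cons(cons(cons(a, a), cons(a, h(cons(c, a)))), a))):
1. cons(cons(cons(h(h(cons(cons(h(c), a), h(cons(a, a))))), c), h(cons(a, a))), h(cons(cons(cons(a, a), cons(a, h(cons(c, a)))), a)))  →  cons(cons(cons(h(h(cons(cons(c, a), h(cons(a, a))))), c), h(cons(a, a))), h(cons(cons(cons(a, a), cons(a, h(cons(c, a)))), a)))   [R3 at 1.1.1.1.1.1.1]
2. cons(cons(cons(h(h(cons(cons(c, a), h(cons(a, a))))), c), h(cons(a, a))), h(cons(cons(cons(a, a), cons(a, h(cons(c, a)))), a)))  →  cons(cons(cons(h(h(cons(cons(c, a), a))), c), h(cons(a, a))), h(cons(cons(cons(a, a), cons(a, h(cons(c, a)))), a)))   [R2 at 1.1.1.1.1.2]
3. cons(cons(cons(h(h(cons(cons(c, a), a))), c), h(cons(a, a))), h(cons(cons(cons(a, a), cons(a, h(cons(c, a)))), a)))  →  cons(cons(cons(h(cons(c, a)), c), h(cons(a, a))), h(cons(cons(cons(a, a), cons(a, h(cons(c, a)))), a)))   [R2 at 1.1.1.1]
4. cons(cons(cons(h(cons(c, a)), c), h(cons(a, a))), h(cons(cons(cons(a, a), cons(a, h(cons(c, a)))), a)))  →  cons(cons(cons(c, c), h(cons(a, a))), h(cons(cons(cons(a, a), cons(a, h(cons(c, a)))), a)))   [R2 at 1.1.1]
5. cons(cons(cons(c, c), h(cons(a, a))), h(cons(cons(cons(a, a), cons(a, h(cons(c, a)))), a)))  →  cons(cons(cons(c, c), a), h(cons(cons(cons(a, a), cons(a, h(cons(c, a)))), a)))   [R2 at 1.2]
6. cons(cons(cons(c, c), a), h(cons(cons(cons(a, a), cons(a, h(cons(c, a)))), a)))  →  cons(cons(cons(c, c), a), cons(cons(a, a), cons(a, h(cons(c, a)))))   [R2 at 2]
7. cons(cons(cons(c, c), a), cons(cons(a, a), cons(a, h(cons(c, a)))))  →  cons(cons(cons(c, c), a), cons(cons(a, a), cons(a, c)))   [R2 at 2.2.2]

no — NF(t₁) = cons(cons(cons(a, c), cons(c, a)), cons(cons(a, c), cons(a, c))), NF(t₂) = cons(cons(cons(c, c), a), cons(cons(a, a), cons(a, c)))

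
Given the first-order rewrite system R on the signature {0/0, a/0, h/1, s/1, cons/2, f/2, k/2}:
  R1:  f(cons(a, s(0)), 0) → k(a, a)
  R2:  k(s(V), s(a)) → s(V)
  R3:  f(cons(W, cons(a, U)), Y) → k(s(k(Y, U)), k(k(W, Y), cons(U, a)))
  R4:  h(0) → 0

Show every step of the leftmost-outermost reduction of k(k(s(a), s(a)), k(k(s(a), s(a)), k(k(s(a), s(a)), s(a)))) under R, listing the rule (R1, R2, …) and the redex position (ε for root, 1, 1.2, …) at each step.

1. k(k(s(a), s(a)), k(k(s(a), s(a)), k(k(s(a), s(a)), s(a))))  →  k(s(a), k(k(s(a), s(a)), k(k(s(a), s(a)), s(a))))   [R2 at 1]
2. k(s(a), k(k(s(a), s(a)), k(k(s(a), s(a)), s(a))))  →  k(s(a), k(s(a), k(k(s(a), s(a)), s(a))))   [R2 at 2.1]
3. k(s(a), k(s(a), k(k(s(a), s(a)), s(a))))  →  k(s(a), k(s(a), k(s(a), s(a))))   [R2 at 2.2.1]
4. k(s(a), k(s(a), k(s(a), s(a))))  →  k(s(a), k(s(a), s(a)))   [R2 at 2.2]
5. k(s(a), k(s(a), s(a)))  →  k(s(a), s(a))   [R2 at 2]
6. k(s(a), s(a))  →  s(a)   [R2 at ε]

s(a)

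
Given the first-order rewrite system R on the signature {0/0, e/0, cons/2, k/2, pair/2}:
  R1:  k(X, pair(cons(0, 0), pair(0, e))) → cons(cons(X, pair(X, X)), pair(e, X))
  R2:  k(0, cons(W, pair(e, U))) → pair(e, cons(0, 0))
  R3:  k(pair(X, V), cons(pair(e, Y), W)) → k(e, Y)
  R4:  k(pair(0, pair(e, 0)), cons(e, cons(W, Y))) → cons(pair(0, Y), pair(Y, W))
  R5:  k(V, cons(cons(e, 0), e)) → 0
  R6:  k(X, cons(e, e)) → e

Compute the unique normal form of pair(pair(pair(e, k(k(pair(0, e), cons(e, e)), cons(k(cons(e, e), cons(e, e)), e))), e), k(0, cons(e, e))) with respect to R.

pair(pair(pair(e, e), e), e)

1. pair(pair(pair(e, k(k(pair(0, e), cons(e, e)), cons(k(cons(e, e), cons(e, e)), e))), e), k(0, cons(e, e)))  →  pair(pair(pair(e, k(e, cons(k(cons(e, e), cons(e, e)), e))), e), k(0, cons(e, e)))   [R6 at 1.1.2.1]
2. pair(pair(pair(e, k(e, cons(k(cons(e, e), cons(e, e)), e))), e), k(0, cons(e, e)))  →  pair(pair(pair(e, k(e, cons(e, e))), e), k(0, cons(e, e)))   [R6 at 1.1.2.2.1]
3. pair(pair(pair(e, k(e, cons(e, e))), e), k(0, cons(e, e)))  →  pair(pair(pair(e, e), e), k(0, cons(e, e)))   [R6 at 1.1.2]
4. pair(pair(pair(e, e), e), k(0, cons(e, e)))  →  pair(pair(pair(e, e), e), e)   [R6 at 2]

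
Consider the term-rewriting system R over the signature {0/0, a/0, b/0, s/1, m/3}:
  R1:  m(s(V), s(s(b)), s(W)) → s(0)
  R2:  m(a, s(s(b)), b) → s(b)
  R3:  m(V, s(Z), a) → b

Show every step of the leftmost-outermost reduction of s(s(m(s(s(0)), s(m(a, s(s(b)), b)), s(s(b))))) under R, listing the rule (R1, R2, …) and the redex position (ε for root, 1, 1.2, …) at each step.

s(s(s(0)))

1. s(s(m(s(s(0)), s(m(a, s(s(b)), b)), s(s(b)))))  →  s(s(m(s(s(0)), s(s(b)), s(s(b)))))   [R2 at 1.1.2.1]
2. s(s(m(s(s(0)), s(s(b)), s(s(b)))))  →  s(s(s(0)))   [R1 at 1.1]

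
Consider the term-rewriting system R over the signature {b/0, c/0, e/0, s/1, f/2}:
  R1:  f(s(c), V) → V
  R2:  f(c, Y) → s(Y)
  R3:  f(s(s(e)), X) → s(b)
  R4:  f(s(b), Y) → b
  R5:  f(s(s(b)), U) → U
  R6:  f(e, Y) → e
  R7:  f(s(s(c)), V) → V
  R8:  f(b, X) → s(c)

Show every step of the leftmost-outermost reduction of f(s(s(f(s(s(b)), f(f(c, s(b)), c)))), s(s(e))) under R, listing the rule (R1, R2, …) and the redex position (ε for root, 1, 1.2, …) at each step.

s(s(e))

1. f(s(s(f(s(s(b)), f(f(c, s(b)), c)))), s(s(e)))  →  f(s(s(f(f(c, s(b)), c))), s(s(e)))   [R5 at 1.1.1]
2. f(s(s(f(f(c, s(b)), c))), s(s(e)))  →  f(s(s(f(s(s(b)), c))), s(s(e)))   [R2 at 1.1.1.1]
3. f(s(s(f(s(s(b)), c))), s(s(e)))  →  f(s(s(c)), s(s(e)))   [R5 at 1.1.1]
4. f(s(s(c)), s(s(e)))  →  s(s(e))   [R7 at ε]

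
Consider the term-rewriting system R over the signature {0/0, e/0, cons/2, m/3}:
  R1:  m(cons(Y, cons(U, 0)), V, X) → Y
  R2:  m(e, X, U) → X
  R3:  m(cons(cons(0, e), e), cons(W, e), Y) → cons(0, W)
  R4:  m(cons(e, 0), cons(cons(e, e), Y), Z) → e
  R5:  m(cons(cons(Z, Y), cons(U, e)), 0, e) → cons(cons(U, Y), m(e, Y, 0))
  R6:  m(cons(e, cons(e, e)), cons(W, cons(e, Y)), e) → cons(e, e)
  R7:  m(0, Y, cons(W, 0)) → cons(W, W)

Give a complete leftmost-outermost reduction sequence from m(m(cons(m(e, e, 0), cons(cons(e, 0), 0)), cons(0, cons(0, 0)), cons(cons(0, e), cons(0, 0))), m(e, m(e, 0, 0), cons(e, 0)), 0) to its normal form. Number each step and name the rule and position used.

0

1. m(m(cons(m(e, e, 0), cons(cons(e, 0), 0)), cons(0, cons(0, 0)), cons(cons(0, e), cons(0, 0))), m(e, m(e, 0, 0), cons(e, 0)), 0)  →  m(m(e, e, 0), m(e, m(e, 0, 0), cons(e, 0)), 0)   [R1 at 1]
2. m(m(e, e, 0), m(e, m(e, 0, 0), cons(e, 0)), 0)  →  m(e, m(e, m(e, 0, 0), cons(e, 0)), 0)   [R2 at 1]
3. m(e, m(e, m(e, 0, 0), cons(e, 0)), 0)  →  m(e, m(e, 0, 0), cons(e, 0))   [R2 at ε]
4. m(e, m(e, 0, 0), cons(e, 0))  →  m(e, 0, 0)   [R2 at ε]
5. m(e, 0, 0)  →  0   [R2 at ε]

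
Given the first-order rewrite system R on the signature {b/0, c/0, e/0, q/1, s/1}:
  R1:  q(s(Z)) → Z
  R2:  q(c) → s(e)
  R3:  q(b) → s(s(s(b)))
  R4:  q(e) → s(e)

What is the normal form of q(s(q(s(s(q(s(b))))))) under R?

1. q(s(q(s(s(q(s(b)))))))  →  q(s(s(q(s(b)))))   [R1 at ε]
2. q(s(s(q(s(b)))))  →  s(q(s(b)))   [R1 at ε]
3. s(q(s(b)))  →  s(b)   [R1 at 1]

s(b)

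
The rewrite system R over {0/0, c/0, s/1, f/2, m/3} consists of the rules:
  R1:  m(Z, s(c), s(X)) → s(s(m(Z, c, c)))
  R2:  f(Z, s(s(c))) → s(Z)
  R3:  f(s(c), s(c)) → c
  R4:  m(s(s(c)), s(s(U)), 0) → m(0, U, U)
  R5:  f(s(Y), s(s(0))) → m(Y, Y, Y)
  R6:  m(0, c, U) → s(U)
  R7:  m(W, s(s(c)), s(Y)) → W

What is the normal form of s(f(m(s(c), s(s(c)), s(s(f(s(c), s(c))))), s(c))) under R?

1. s(f(m(s(c), s(s(c)), s(s(f(s(c), s(c))))), s(c)))  →  s(f(s(c), s(c)))   [R7 at 1.1]
2. s(f(s(c), s(c)))  →  s(c)   [R3 at 1]

s(c)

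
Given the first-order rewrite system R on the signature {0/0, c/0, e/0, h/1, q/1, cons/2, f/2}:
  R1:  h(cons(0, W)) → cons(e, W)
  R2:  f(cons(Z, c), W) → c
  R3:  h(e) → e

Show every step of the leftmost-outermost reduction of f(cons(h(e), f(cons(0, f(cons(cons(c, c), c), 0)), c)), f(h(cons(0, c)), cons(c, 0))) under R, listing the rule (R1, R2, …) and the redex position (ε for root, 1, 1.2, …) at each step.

c

1. f(cons(h(e), f(cons(0, f(cons(cons(c, c), c), 0)), c)), f(h(cons(0, c)), cons(c, 0)))  →  f(cons(e, f(cons(0, f(cons(cons(c, c), c), 0)), c)), f(h(cons(0, c)), cons(c, 0)))   [R3 at 1.1]
2. f(cons(e, f(cons(0, f(cons(cons(c, c), c), 0)), c)), f(h(cons(0, c)), cons(c, 0)))  →  f(cons(e, f(cons(0, c), c)), f(h(cons(0, c)), cons(c, 0)))   [R2 at 1.2.1.2]
3. f(cons(e, f(cons(0, c), c)), f(h(cons(0, c)), cons(c, 0)))  →  f(cons(e, c), f(h(cons(0, c)), cons(c, 0)))   [R2 at 1.2]
4. f(cons(e, c), f(h(cons(0, c)), cons(c, 0)))  →  c   [R2 at ε]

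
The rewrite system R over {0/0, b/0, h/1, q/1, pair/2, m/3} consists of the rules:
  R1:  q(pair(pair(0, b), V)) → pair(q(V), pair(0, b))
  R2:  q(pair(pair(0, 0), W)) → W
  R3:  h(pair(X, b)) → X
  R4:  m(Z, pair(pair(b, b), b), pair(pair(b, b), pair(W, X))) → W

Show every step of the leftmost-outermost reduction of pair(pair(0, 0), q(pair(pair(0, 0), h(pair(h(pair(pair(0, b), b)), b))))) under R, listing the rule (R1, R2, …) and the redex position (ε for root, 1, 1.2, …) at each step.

1. pair(pair(0, 0), q(pair(pair(0, 0), h(pair(h(pair(pair(0, b), b)), b)))))  →  pair(pair(0, 0), h(pair(h(pair(pair(0, b), b)), b)))   [R2 at 2]
2. pair(pair(0, 0), h(pair(h(pair(pair(0, b), b)), b)))  →  pair(pair(0, 0), h(pair(pair(0, b), b)))   [R3 at 2]
3. pair(pair(0, 0), h(pair(pair(0, b), b)))  →  pair(pair(0, 0), pair(0, b))   [R3 at 2]

pair(pair(0, 0), pair(0, b))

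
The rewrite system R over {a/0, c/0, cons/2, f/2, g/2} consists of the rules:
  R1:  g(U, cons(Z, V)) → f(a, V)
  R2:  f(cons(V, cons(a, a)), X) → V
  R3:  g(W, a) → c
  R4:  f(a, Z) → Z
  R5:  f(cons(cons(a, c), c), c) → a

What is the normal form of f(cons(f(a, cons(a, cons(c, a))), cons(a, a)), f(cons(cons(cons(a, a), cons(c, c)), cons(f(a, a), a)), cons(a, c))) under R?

1. f(cons(f(a, cons(a, cons(c, a))), cons(a, a)), f(cons(cons(cons(a, a), cons(c, c)), cons(f(a, a), a)), cons(a, c)))  →  f(a, cons(a, cons(c, a)))   [R2 at ε]
2. f(a, cons(a, cons(c, a)))  →  cons(a, cons(c, a))   [R4 at ε]

cons(a, cons(c, a))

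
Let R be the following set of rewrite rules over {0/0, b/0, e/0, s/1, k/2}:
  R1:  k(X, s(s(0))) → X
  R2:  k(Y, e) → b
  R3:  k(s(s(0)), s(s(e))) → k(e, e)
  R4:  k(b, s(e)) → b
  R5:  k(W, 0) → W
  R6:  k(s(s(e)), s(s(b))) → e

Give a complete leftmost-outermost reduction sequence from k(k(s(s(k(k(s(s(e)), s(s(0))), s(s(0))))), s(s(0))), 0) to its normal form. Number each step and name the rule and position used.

s(s(s(s(e))))

1. k(k(s(s(k(k(s(s(e)), s(s(0))), s(s(0))))), s(s(0))), 0)  →  k(s(s(k(k(s(s(e)), s(s(0))), s(s(0))))), s(s(0)))   [R5 at ε]
2. k(s(s(k(k(s(s(e)), s(s(0))), s(s(0))))), s(s(0)))  →  s(s(k(k(s(s(e)), s(s(0))), s(s(0)))))   [R1 at ε]
3. s(s(k(k(s(s(e)), s(s(0))), s(s(0)))))  →  s(s(k(s(s(e)), s(s(0)))))   [R1 at 1.1]
4. s(s(k(s(s(e)), s(s(0)))))  →  s(s(s(s(e))))   [R1 at 1.1]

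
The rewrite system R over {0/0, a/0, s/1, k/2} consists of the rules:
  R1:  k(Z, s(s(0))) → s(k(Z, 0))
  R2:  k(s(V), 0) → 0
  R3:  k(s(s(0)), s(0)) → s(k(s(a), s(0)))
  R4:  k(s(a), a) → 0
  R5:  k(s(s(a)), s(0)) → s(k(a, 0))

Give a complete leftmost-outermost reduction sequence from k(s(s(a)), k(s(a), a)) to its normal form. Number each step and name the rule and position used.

1. k(s(s(a)), k(s(a), a))  →  k(s(s(a)), 0)   [R4 at 2]
2. k(s(s(a)), 0)  →  0   [R2 at ε]

0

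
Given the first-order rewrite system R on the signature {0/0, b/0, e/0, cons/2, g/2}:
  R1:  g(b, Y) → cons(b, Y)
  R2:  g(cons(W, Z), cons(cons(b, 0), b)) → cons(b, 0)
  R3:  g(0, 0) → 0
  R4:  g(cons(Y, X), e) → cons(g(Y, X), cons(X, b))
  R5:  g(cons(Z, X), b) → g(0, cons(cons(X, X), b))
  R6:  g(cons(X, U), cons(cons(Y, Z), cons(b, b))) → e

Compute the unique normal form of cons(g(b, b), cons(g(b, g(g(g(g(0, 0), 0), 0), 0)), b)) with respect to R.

cons(cons(b, b), cons(cons(b, 0), b))

1. cons(g(b, b), cons(g(b, g(g(g(g(0, 0), 0), 0), 0)), b))  →  cons(cons(b, b), cons(g(b, g(g(g(g(0, 0), 0), 0), 0)), b))   [R1 at 1]
2. cons(cons(b, b), cons(g(b, g(g(g(g(0, 0), 0), 0), 0)), b))  →  cons(cons(b, b), cons(cons(b, g(g(g(g(0, 0), 0), 0), 0)), b))   [R1 at 2.1]
3. cons(cons(b, b), cons(cons(b, g(g(g(g(0, 0), 0), 0), 0)), b))  →  cons(cons(b, b), cons(cons(b, g(g(g(0, 0), 0), 0)), b))   [R3 at 2.1.2.1.1.1]
4. cons(cons(b, b), cons(cons(b, g(g(g(0, 0), 0), 0)), b))  →  cons(cons(b, b), cons(cons(b, g(g(0, 0), 0)), b))   [R3 at 2.1.2.1.1]
5. cons(cons(b, b), cons(cons(b, g(g(0, 0), 0)), b))  →  cons(cons(b, b), cons(cons(b, g(0, 0)), b))   [R3 at 2.1.2.1]
6. cons(cons(b, b), cons(cons(b, g(0, 0)), b))  →  cons(cons(b, b), cons(cons(b, 0), b))   [R3 at 2.1.2]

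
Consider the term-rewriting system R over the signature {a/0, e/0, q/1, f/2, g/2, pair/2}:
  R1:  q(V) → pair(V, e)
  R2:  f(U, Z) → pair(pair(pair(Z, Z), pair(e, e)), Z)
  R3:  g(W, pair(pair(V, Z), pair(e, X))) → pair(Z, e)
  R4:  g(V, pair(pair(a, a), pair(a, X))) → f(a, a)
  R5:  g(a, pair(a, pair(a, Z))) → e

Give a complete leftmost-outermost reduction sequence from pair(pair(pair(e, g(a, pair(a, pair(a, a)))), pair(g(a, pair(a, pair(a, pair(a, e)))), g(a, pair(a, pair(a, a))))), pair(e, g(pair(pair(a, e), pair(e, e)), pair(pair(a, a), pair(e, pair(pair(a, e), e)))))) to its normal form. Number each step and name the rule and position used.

1. pair(pair(pair(e, g(a, pair(a, pair(a, a)))), pair(g(a, pair(a, pair(a, pair(a, e)))), g(a, pair(a, pair(a, a))))), pair(e, g(pair(pair(a, e), pair(e, e)), pair(pair(a, a), pair(e, pair(pair(a, e), e))))))  →  pair(pair(pair(e, e), pair(g(a, pair(a, pair(a, pair(a, e)))), g(a, pair(a, pair(a, a))))), pair(e, g(pair(pair(a, e), pair(e, e)), pair(pair(a, a), pair(e, pair(pair(a, e), e))))))   [R5 at 1.1.2]
2. pair(pair(pair(e, e), pair(g(a, pair(a, pair(a, pair(a, e)))), g(a, pair(a, pair(a, a))))), pair(e, g(pair(pair(a, e), pair(e, e)), pair(pair(a, a), pair(e, pair(pair(a, e), e))))))  →  pair(pair(pair(e, e), pair(e, g(a, pair(a, pair(a, a))))), pair(e, g(pair(pair(a, e), pair(e, e)), pair(pair(a, a), pair(e, pair(pair(a, e), e))))))   [R5 at 1.2.1]
3. pair(pair(pair(e, e), pair(e, g(a, pair(a, pair(a, a))))), pair(e, g(pair(pair(a, e), pair(e, e)), pair(pair(a, a), pair(e, pair(pair(a, e), e))))))  →  pair(pair(pair(e, e), pair(e, e)), pair(e, g(pair(pair(a, e), pair(e, e)), pair(pair(a, a), pair(e, pair(pair(a, e), e))))))   [R5 at 1.2.2]
4. pair(pair(pair(e, e), pair(e, e)), pair(e, g(pair(pair(a, e), pair(e, e)), pair(pair(a, a), pair(e, pair(pair(a, e), e))))))  →  pair(pair(pair(e, e), pair(e, e)), pair(e, pair(a, e)))   [R3 at 2.2]

pair(pair(pair(e, e), pair(e, e)), pair(e, pair(a, e)))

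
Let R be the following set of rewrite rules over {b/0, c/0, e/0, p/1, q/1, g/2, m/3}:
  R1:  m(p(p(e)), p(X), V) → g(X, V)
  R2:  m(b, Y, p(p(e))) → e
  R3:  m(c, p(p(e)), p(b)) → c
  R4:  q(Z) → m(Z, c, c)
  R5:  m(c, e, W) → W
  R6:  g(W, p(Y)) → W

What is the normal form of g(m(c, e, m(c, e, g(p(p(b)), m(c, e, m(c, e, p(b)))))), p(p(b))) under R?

1. g(m(c, e, m(c, e, g(p(p(b)), m(c, e, m(c, e, p(b)))))), p(p(b)))  →  m(c, e, m(c, e, g(p(p(b)), m(c, e, m(c, e, p(b))))))   [R6 at ε]
2. m(c, e, m(c, e, g(p(p(b)), m(c, e, m(c, e, p(b))))))  →  m(c, e, g(p(p(b)), m(c, e, m(c, e, p(b)))))   [R5 at ε]
3. m(c, e, g(p(p(b)), m(c, e, m(c, e, p(b)))))  →  g(p(p(b)), m(c, e, m(c, e, p(b))))   [R5 at ε]
4. g(p(p(b)), m(c, e, m(c, e, p(b))))  →  g(p(p(b)), m(c, e, p(b)))   [R5 at 2]
5. g(p(p(b)), m(c, e, p(b)))  →  g(p(p(b)), p(b))   [R5 at 2]
6. g(p(p(b)), p(b))  →  p(p(b))   [R6 at ε]

p(p(b))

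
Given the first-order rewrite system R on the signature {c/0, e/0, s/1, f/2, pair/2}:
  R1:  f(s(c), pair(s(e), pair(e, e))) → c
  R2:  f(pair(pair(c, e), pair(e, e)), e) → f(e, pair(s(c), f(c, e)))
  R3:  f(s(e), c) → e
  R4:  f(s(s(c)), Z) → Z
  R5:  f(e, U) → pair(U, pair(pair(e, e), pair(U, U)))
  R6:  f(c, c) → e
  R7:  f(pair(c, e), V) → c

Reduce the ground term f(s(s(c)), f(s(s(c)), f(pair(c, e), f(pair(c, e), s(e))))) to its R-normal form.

c

1. f(s(s(c)), f(s(s(c)), f(pair(c, e), f(pair(c, e), s(e)))))  →  f(s(s(c)), f(pair(c, e), f(pair(c, e), s(e))))   [R4 at ε]
2. f(s(s(c)), f(pair(c, e), f(pair(c, e), s(e))))  →  f(pair(c, e), f(pair(c, e), s(e)))   [R4 at ε]
3. f(pair(c, e), f(pair(c, e), s(e)))  →  c   [R7 at ε]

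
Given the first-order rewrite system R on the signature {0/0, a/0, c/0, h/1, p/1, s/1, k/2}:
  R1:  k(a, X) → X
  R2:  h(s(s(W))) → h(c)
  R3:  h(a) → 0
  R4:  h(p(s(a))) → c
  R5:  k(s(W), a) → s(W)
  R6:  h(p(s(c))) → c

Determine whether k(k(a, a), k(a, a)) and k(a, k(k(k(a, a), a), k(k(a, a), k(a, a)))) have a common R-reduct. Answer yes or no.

Reduce t₁ = k(k(a, a), k(a, a)):
1. k(k(a, a), k(a, a))  →  k(a, k(a, a))   [R1 at 1]
2. k(a, k(a, a))  →  k(a, a)   [R1 at ε]
3. k(a, a)  →  a   [R1 at ε]

Reduce t₂ = k(a, k(k(k(a, a), a), k(k(a, a), k(a, a)))):
1. k(a, k(k(k(a, a), a), k(k(a, a), k(a, a))))  →  k(k(k(a, a), a), k(k(a, a), k(a, a)))   [R1 at ε]
2. k(k(k(a, a), a), k(k(a, a), k(a, a)))  →  k(k(a, a), k(k(a, a), k(a, a)))   [R1 at 1.1]
3. k(k(a, a), k(k(a, a), k(a, a)))  →  k(a, k(k(a, a), k(a, a)))   [R1 at 1]
4. k(a, k(k(a, a), k(a, a)))  →  k(k(a, a), k(a, a))   [R1 at ε]
5. k(k(a, a), k(a, a))  →  k(a, k(a, a))   [R1 at 1]
6. k(a, k(a, a))  →  k(a, a)   [R1 at ε]
7. k(a, a)  →  a   [R1 at ε]

yes — NF(t₁) = a, NF(t₂) = a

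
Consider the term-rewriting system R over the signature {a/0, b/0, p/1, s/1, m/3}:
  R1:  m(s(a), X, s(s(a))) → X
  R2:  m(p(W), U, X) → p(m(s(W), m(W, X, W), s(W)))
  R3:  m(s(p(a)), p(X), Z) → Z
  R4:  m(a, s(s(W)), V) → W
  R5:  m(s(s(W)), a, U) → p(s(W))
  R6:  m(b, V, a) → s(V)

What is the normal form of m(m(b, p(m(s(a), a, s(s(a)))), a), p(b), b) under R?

b

1. m(m(b, p(m(s(a), a, s(s(a)))), a), p(b), b)  →  m(s(p(m(s(a), a, s(s(a))))), p(b), b)   [R6 at 1]
2. m(s(p(m(s(a), a, s(s(a))))), p(b), b)  →  m(s(p(a)), p(b), b)   [R1 at 1.1.1]
3. m(s(p(a)), p(b), b)  →  b   [R3 at ε]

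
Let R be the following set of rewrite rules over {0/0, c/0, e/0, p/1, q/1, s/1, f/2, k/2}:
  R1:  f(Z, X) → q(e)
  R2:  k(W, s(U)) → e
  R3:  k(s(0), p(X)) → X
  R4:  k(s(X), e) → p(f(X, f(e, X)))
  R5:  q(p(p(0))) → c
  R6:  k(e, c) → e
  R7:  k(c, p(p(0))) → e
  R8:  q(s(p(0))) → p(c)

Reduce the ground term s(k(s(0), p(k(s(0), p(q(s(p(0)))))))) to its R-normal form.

s(p(c))

1. s(k(s(0), p(k(s(0), p(q(s(p(0))))))))  →  s(k(s(0), p(q(s(p(0))))))   [R3 at 1]
2. s(k(s(0), p(q(s(p(0))))))  →  s(q(s(p(0))))   [R3 at 1]
3. s(q(s(p(0))))  →  s(p(c))   [R8 at 1]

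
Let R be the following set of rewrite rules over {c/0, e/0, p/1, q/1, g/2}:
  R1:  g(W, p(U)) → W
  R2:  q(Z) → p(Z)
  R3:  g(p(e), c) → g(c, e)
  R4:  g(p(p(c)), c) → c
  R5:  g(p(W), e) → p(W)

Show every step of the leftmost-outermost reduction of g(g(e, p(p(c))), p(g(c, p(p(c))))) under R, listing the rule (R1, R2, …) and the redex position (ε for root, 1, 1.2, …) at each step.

e

1. g(g(e, p(p(c))), p(g(c, p(p(c)))))  →  g(e, p(p(c)))   [R1 at ε]
2. g(e, p(p(c)))  →  e   [R1 at ε]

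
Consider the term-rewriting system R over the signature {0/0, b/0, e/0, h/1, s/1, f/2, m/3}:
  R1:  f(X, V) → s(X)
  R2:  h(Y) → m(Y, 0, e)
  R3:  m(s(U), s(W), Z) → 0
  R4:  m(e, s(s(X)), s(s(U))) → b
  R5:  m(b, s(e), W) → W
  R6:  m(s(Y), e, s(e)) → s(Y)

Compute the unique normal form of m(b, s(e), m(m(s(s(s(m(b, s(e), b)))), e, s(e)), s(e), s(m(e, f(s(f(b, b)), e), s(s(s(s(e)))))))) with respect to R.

0

1. m(b, s(e), m(m(s(s(s(m(b, s(e), b)))), e, s(e)), s(e), s(m(e, f(s(f(b, b)), e), s(s(s(s(e))))))))  →  m(m(s(s(s(m(b, s(e), b)))), e, s(e)), s(e), s(m(e, f(s(f(b, b)), e), s(s(s(s(e)))))))   [R5 at ε]
2. m(m(s(s(s(m(b, s(e), b)))), e, s(e)), s(e), s(m(e, f(s(f(b, b)), e), s(s(s(s(e)))))))  →  m(s(s(s(m(b, s(e), b)))), s(e), s(m(e, f(s(f(b, b)), e), s(s(s(s(e)))))))   [R6 at 1]
3. m(s(s(s(m(b, s(e), b)))), s(e), s(m(e, f(s(f(b, b)), e), s(s(s(s(e)))))))  →  0   [R3 at ε]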